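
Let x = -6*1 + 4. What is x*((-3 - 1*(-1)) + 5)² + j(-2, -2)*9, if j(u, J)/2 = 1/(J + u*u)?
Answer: -9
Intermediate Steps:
j(u, J) = 2/(J + u²) (j(u, J) = 2/(J + u*u) = 2/(J + u²))
x = -2 (x = -6 + 4 = -2)
x*((-3 - 1*(-1)) + 5)² + j(-2, -2)*9 = -2*((-3 - 1*(-1)) + 5)² + (2/(-2 + (-2)²))*9 = -2*((-3 + 1) + 5)² + (2/(-2 + 4))*9 = -2*(-2 + 5)² + (2/2)*9 = -2*3² + (2*(½))*9 = -2*9 + 1*9 = -18 + 9 = -9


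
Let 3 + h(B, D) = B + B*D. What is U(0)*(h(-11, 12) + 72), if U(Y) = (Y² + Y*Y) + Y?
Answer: 0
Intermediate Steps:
U(Y) = Y + 2*Y² (U(Y) = (Y² + Y²) + Y = 2*Y² + Y = Y + 2*Y²)
h(B, D) = -3 + B + B*D (h(B, D) = -3 + (B + B*D) = -3 + B + B*D)
U(0)*(h(-11, 12) + 72) = (0*(1 + 2*0))*((-3 - 11 - 11*12) + 72) = (0*(1 + 0))*((-3 - 11 - 132) + 72) = (0*1)*(-146 + 72) = 0*(-74) = 0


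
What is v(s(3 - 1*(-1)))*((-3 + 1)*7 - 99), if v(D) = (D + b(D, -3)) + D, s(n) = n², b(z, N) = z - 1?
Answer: -5311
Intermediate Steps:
b(z, N) = -1 + z
v(D) = -1 + 3*D (v(D) = (D + (-1 + D)) + D = (-1 + 2*D) + D = -1 + 3*D)
v(s(3 - 1*(-1)))*((-3 + 1)*7 - 99) = (-1 + 3*(3 - 1*(-1))²)*((-3 + 1)*7 - 99) = (-1 + 3*(3 + 1)²)*(-2*7 - 99) = (-1 + 3*4²)*(-14 - 99) = (-1 + 3*16)*(-113) = (-1 + 48)*(-113) = 47*(-113) = -5311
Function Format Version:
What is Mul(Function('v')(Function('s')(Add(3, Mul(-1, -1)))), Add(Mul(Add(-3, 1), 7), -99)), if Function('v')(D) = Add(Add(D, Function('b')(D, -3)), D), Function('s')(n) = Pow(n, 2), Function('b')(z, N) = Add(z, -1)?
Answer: -5311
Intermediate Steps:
Function('b')(z, N) = Add(-1, z)
Function('v')(D) = Add(-1, Mul(3, D)) (Function('v')(D) = Add(Add(D, Add(-1, D)), D) = Add(Add(-1, Mul(2, D)), D) = Add(-1, Mul(3, D)))
Mul(Function('v')(Function('s')(Add(3, Mul(-1, -1)))), Add(Mul(Add(-3, 1), 7), -99)) = Mul(Add(-1, Mul(3, Pow(Add(3, Mul(-1, -1)), 2))), Add(Mul(Add(-3, 1), 7), -99)) = Mul(Add(-1, Mul(3, Pow(Add(3, 1), 2))), Add(Mul(-2, 7), -99)) = Mul(Add(-1, Mul(3, Pow(4, 2))), Add(-14, -99)) = Mul(Add(-1, Mul(3, 16)), -113) = Mul(Add(-1, 48), -113) = Mul(47, -113) = -5311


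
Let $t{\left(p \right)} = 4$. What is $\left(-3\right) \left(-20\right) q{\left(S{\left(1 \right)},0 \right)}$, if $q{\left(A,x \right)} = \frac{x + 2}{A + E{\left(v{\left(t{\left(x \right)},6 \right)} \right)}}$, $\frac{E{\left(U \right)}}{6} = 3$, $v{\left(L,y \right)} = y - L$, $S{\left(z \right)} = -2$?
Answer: $\frac{15}{2} \approx 7.5$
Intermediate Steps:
$E{\left(U \right)} = 18$ ($E{\left(U \right)} = 6 \cdot 3 = 18$)
$q{\left(A,x \right)} = \frac{2 + x}{18 + A}$ ($q{\left(A,x \right)} = \frac{x + 2}{A + 18} = \frac{2 + x}{18 + A}$)
$\left(-3\right) \left(-20\right) q{\left(S{\left(1 \right)},0 \right)} = \left(-3\right) \left(-20\right) \frac{2 + 0}{18 - 2} = 60 \cdot \frac{1}{16} \cdot 2 = 60 \cdot \frac{1}{8} = \frac{15}{2}$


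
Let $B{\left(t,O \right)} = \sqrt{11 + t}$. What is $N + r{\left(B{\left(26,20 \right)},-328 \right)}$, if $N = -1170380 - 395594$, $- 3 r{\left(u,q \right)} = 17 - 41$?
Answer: $-1565966$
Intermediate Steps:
$r{\left(u,q \right)} = 8$ ($r{\left(u,q \right)} = - \frac{17 - 41}{3} = \left(- \frac{1}{3}\right) \left(-24\right) = 8$)
$N = -1565974$ ($N = -1170380 - 395594 = -1565974$)
$N + r{\left(B{\left(26,20 \right)},-328 \right)} = -1565974 + 8 = -1565966$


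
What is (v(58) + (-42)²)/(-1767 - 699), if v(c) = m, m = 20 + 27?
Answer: -1811/2466 ≈ -0.73439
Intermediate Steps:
m = 47
v(c) = 47
(v(58) + (-42)²)/(-1767 - 699) = (47 + (-42)²)/(-1767 - 699) = (47 + 1764)/(-2466) = 1811*(-1/2466) = -1811/2466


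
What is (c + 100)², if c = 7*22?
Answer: 64516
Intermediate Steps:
c = 154
(c + 100)² = (154 + 100)² = 254² = 64516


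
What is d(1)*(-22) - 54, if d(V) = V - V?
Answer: -54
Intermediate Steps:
d(V) = 0
d(1)*(-22) - 54 = 0*(-22) - 54 = 0 - 54 = -54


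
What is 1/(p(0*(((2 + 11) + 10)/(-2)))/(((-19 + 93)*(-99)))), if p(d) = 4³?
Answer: -3663/32 ≈ -114.47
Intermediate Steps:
p(d) = 64
1/(p(0*(((2 + 11) + 10)/(-2)))/(((-19 + 93)*(-99)))) = 1/(64/(((-19 + 93)*(-99)))) = 1/(64/((74*(-99)))) = 1/(64/(-7326)) = 1/(64*(-1/7326)) = 1/(-32/3663) = -3663/32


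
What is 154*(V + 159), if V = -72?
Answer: 13398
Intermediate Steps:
154*(V + 159) = 154*(-72 + 159) = 154*87 = 13398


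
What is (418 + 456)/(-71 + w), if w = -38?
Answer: -874/109 ≈ -8.0183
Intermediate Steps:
(418 + 456)/(-71 + w) = (418 + 456)/(-71 - 38) = 874/(-109) = 874*(-1/109) = -874/109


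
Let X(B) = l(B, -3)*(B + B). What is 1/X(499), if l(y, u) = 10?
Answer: 1/9980 ≈ 0.00010020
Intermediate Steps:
X(B) = 20*B (X(B) = 10*(B + B) = 10*(2*B) = 20*B)
1/X(499) = 1/(20*499) = 1/9980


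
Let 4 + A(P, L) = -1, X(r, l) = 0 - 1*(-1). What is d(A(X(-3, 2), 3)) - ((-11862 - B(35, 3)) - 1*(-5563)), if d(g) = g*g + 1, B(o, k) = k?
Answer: 6328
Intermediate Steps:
X(r, l) = 1 (X(r, l) = 0 + 1 = 1)
A(P, L) = -5 (A(P, L) = -4 - 1 = -5)
d(g) = 1 + g² (d(g) = g² + 1 = 1 + g²)
d(A(X(-3, 2), 3)) - ((-11862 - B(35, 3)) - 1*(-5563)) = (1 + (-5)²) - ((-11862 - 1*3) - 1*(-5563)) = (1 + 25) - ((-11862 - 3) + 5563) = 26 - (-11865 + 5563) = 26 - 1*(-6302) = 26 + 6302 = 6328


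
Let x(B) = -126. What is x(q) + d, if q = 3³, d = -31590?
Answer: -31716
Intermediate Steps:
q = 27
x(q) + d = -126 - 31590 = -31716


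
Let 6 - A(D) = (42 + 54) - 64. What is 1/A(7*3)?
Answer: -1/26 ≈ -0.038462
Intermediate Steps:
A(D) = -26 (A(D) = 6 - ((42 + 54) - 64) = 6 - (96 - 64) = 6 - 1*32 = 6 - 32 = -26)
1/A(7*3) = 1/(-26) = -1/26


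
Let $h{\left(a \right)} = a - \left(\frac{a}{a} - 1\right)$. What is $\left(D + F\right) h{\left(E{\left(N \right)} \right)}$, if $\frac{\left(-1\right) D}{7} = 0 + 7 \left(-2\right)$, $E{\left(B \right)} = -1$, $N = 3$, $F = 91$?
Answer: $-189$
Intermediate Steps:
$D = 98$ ($D = - 7 \left(0 + 7 \left(-2\right)\right) = - 7 \left(0 - 14\right) = \left(-7\right) \left(-14\right) = 98$)
$h{\left(a \right)} = a$ ($h{\left(a \right)} = a - \left(1 - 1\right) = a - 0 = a + 0 = a$)
$\left(D + F\right) h{\left(E{\left(N \right)} \right)} = \left(98 + 91\right) \left(-1\right) = 189 \left(-1\right) = -189$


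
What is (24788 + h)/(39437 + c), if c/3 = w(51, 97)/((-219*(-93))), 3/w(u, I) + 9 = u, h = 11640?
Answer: 3462335688/3748329103 ≈ 0.92370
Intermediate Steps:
w(u, I) = 3/(-9 + u)
c = 1/95046 (c = 3*((3/(-9 + 51))/((-219*(-93)))) = 3*((3/42)/20367) = 3*((3*(1/42))*(1/20367)) = 3*((1/14)*(1/20367)) = 3*(1/285138) = 1/95046 ≈ 1.0521e-5)
(24788 + h)/(39437 + c) = (24788 + 11640)/(39437 + 1/95046) = 36428/(3748329103/95046) = 36428*(95046/3748329103) = 3462335688/3748329103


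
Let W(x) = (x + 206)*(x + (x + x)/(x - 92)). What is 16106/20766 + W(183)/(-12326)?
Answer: -59706743455/11646258078 ≈ -5.1267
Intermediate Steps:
W(x) = (206 + x)*(x + 2*x/(-92 + x)) (W(x) = (206 + x)*(x + (2*x)/(-92 + x)) = (206 + x)*(x + 2*x/(-92 + x)))
16106/20766 + W(183)/(-12326) = 16106/20766 + (183*(-18540 + 183**2 + 116*183)/(-92 + 183))/(-12326) = 16106*(1/20766) + (183*(-18540 + 33489 + 21228)/91)*(-1/12326) = 8053/10383 + (183*(1/91)*36177)*(-1/12326) = 8053/10383 + (6620391/91)*(-1/12326) = 8053/10383 - 6620391/1121666 = -59706743455/11646258078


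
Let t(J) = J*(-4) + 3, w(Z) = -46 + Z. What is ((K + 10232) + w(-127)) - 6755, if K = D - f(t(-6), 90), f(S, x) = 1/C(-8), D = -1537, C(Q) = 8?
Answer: 14135/8 ≈ 1766.9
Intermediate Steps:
t(J) = 3 - 4*J (t(J) = -4*J + 3 = 3 - 4*J)
f(S, x) = 1/8
K = -12297/8 (K = -1537 - 1*1/8 = -1537 - 1/8 = -12297/8 ≈ -1537.1)
((K + 10232) + w(-127)) - 6755 = ((-12297/8 + 10232) + (-46 - 127)) - 6755 = (69559/8 - 173) - 6755 = 68175/8 - 6755 = 14135/8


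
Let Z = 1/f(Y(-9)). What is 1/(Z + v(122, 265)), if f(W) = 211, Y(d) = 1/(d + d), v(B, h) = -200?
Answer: -211/42199 ≈ -0.0050001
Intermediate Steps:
Y(d) = 1/(2*d)
Z = 1/211 ≈ 0.0047393
1/(Z + v(122, 265)) = 1/(1/211 - 200) = 1/(-42199/211) = -211/42199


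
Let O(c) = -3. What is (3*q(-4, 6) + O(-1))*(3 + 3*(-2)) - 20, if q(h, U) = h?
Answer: 25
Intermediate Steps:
(3*q(-4, 6) + O(-1))*(3 + 3*(-2)) - 20 = (3*(-4) - 3)*(3 + 3*(-2)) - 20 = (-12 - 3)*(3 - 6) - 20 = -15*(-3) - 20 = 45 - 20 = 25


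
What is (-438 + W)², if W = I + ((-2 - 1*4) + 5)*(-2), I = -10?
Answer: 198916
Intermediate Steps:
W = -8 (W = -10 + ((-2 - 1*4) + 5)*(-2) = -10 + ((-2 - 4) + 5)*(-2) = -10 + (-6 + 5)*(-2) = -10 - 1*(-2) = -10 + 2 = -8)
(-438 + W)² = (-438 - 8)² = (-446)² = 198916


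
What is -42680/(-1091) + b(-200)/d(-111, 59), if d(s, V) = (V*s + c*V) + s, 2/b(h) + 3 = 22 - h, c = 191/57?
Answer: 1147649068182/29336578693 ≈ 39.120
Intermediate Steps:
c = 191/57 (c = 191*(1/57) = 191/57 ≈ 3.3509)
b(h) = 2/(19 - h) (b(h) = 2/(-3 + (22 - h)) = 2/(19 - h))
d(s, V) = s + 191*V/57 + V*s (d(s, V) = (V*s + 191*V/57) + s = (191*V/57 + V*s) + s = s + 191*V/57 + V*s)
-42680/(-1091) + b(-200)/d(-111, 59) = -42680/(-1091) + (-2/(-19 - 200))/(-111 + (191/57)*59 + 59*(-111)) = -42680*(-1/1091) + (-2/(-219))/(-111 + 11269/57 - 6549) = 42680/1091 + (-2*(-1/219))/(-368351/57) = 42680/1091 + (2/219)*(-57/368351) = 42680/1091 - 38/26889623 = 1147649068182/29336578693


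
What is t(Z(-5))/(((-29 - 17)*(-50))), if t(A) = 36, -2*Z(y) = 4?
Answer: 9/575 ≈ 0.015652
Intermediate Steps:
Z(y) = -2 (Z(y) = -1/2*4 = -2)
t(Z(-5))/(((-29 - 17)*(-50))) = 36/(((-29 - 17)*(-50))) = 36/((-46*(-50))) = 36/2300 = 36*(1/2300) = 9/575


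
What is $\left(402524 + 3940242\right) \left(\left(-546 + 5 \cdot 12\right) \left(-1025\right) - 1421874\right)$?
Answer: $-4011517180584$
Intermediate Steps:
$\left(402524 + 3940242\right) \left(\left(-546 + 5 \cdot 12\right) \left(-1025\right) - 1421874\right) = 4342766 \left(\left(-546 + 60\right) \left(-1025\right) - 1421874\right) = 4342766 \left(\left(-486\right) \left(-1025\right) - 1421874\right) = 4342766 \left(498150 - 1421874\right) = 4342766 \left(-923724\right) = -4011517180584$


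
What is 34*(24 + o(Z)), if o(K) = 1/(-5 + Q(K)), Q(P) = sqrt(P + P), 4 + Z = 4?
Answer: 4046/5 ≈ 809.20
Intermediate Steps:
Z = 0 (Z = -4 + 4 = 0)
Q(P) = sqrt(2)*sqrt(P) (Q(P) = sqrt(2*P) = sqrt(2)*sqrt(P))
o(K) = 1/(-5 + sqrt(2)*sqrt(K))
34*(24 + o(Z)) = 34*(24 + 1/(-5 + sqrt(2)*sqrt(0))) = 34*(24 + 1/(-5 + sqrt(2)*0)) = 34*(24 + 1/(-5 + 0)) = 34*(24 + 1/(-5)) = 34*(24 - 1/5) = 34*(119/5) = 4046/5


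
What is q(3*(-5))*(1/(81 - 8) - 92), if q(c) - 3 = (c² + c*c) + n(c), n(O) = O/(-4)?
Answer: -12268305/292 ≈ -42015.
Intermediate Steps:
n(O) = -O/4 (n(O) = O*(-¼) = -O/4)
q(c) = 3 + 2*c² - c/4 (q(c) = 3 + ((c² + c*c) - c/4) = 3 + ((c² + c²) - c/4) = 3 + (2*c² - c/4) = 3 + 2*c² - c/4)
q(3*(-5))*(1/(81 - 8) - 92) = (3 + 2*(3*(-5))² - 3*(-5)/4)*(1/(81 - 8) - 92) = (3 + 2*(-15)² - ¼*(-15))*(1/73 - 92) = (3 + 2*225 + 15/4)*(1/73 - 92) = (3 + 450 + 15/4)*(-6715/73) = (1827/4)*(-6715/73) = -12268305/292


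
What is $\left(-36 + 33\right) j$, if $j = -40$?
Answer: $120$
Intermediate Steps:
$\left(-36 + 33\right) j = \left(-36 + 33\right) \left(-40\right) = \left(-3\right) \left(-40\right) = 120$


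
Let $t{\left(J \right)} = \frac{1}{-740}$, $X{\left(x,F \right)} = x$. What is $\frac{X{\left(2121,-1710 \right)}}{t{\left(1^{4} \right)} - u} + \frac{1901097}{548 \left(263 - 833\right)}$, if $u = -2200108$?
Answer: $- \frac{1031549196085581}{169515681166280} \approx -6.0853$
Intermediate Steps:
$t{\left(J \right)} = - \frac{1}{740}$
$\frac{X{\left(2121,-1710 \right)}}{t{\left(1^{4} \right)} - u} + \frac{1901097}{548 \left(263 - 833\right)} = \frac{2121}{- \frac{1}{740} - -2200108} + \frac{1901097}{548 \left(263 - 833\right)} = \frac{2121}{- \frac{1}{740} + 2200108} + \frac{1901097}{548 \left(263 - 833\right)} = \frac{2121}{\frac{1628079919}{740}} + \frac{1901097}{548 \left(-570\right)} = 2121 \cdot \frac{740}{1628079919} + \frac{1901097}{-312360} = \frac{1569540}{1628079919} + 1901097 \left(- \frac{1}{312360}\right) = \frac{1569540}{1628079919} - \frac{633699}{104120} = - \frac{1031549196085581}{169515681166280}$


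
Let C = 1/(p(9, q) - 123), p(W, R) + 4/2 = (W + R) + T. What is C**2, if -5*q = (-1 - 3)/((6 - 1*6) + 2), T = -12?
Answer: 25/407044 ≈ 6.1418e-5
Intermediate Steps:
q = 2/5 (q = -(-1 - 3)/(5*((6 - 1*6) + 2)) = -(-4)/(5*((6 - 6) + 2)) = -(-4)/(5*(0 + 2)) = -(-4)/(5*2) = -1/5*(-2) = 2/5 ≈ 0.40000)
p(W, R) = -14 + R + W (p(W, R) = -2 + ((W + R) - 12) = -2 + ((R + W) - 12) = -2 + (-12 + R + W) = -14 + R + W)
C = -5/638 (C = 1/((-14 + 2/5 + 9) - 123) = 1/(-23/5 - 123) = 1/(-638/5) = -5/638 ≈ -0.0078370)
C**2 = (-5/638)**2 = 25/407044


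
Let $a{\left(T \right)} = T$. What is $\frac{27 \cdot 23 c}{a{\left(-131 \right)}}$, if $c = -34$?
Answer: $\frac{21114}{131} \approx 161.18$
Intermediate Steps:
$\frac{27 \cdot 23 c}{a{\left(-131 \right)}} = \frac{27 \cdot 23 \left(-34\right)}{-131} = 621 \left(-34\right) \left(- \frac{1}{131}\right) = \left(-21114\right) \left(- \frac{1}{131}\right) = \frac{21114}{131}$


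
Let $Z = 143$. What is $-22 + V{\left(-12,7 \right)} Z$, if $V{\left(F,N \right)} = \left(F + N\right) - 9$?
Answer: $-2024$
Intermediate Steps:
$V{\left(F,N \right)} = -9 + F + N$
$-22 + V{\left(-12,7 \right)} Z = -22 + \left(-9 - 12 + 7\right) 143 = -22 - 2002 = -2024$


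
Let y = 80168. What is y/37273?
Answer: 80168/37273 ≈ 2.1508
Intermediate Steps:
y/37273 = 80168/37273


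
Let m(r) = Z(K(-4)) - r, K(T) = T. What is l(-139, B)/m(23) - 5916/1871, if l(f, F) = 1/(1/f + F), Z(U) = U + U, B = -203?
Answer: -5174808259/1636672218 ≈ -3.1618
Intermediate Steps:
Z(U) = 2*U
l(f, F) = 1/(F + 1/f)
m(r) = -8 - r (m(r) = 2*(-4) - r = -8 - r)
l(-139, B)/m(23) - 5916/1871 = (-139/(1 - 203*(-139)))/(-8 - 1*23) - 5916/1871 = (-139/(1 + 28217))/(-8 - 23) - 5916*1/1871 = -139/28218/(-31) - 5916/1871 = -139*1/28218*(-1/31) - 5916/1871 = -139/28218*(-1/31) - 5916/1871 = 139/874758 - 5916/1871 = -5174808259/1636672218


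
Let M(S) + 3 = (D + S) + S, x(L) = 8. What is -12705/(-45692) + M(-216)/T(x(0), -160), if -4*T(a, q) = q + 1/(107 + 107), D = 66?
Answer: -4665817131/521482796 ≈ -8.9472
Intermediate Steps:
M(S) = 63 + 2*S (M(S) = -3 + ((66 + S) + S) = -3 + (66 + 2*S) = 63 + 2*S)
T(a, q) = -1/856 - q/4 (T(a, q) = -(q + 1/(107 + 107))/4 = -(q + 1/214)/4 = -(1/214 + q)/4 = -1/856 - q/4)
-12705/(-45692) + M(-216)/T(x(0), -160) = -12705/(-45692) + (63 + 2*(-216))/(-1/856 - 1/4*(-160)) = -12705*(-1/45692) + (63 - 432)/(-1/856 + 40) = 12705/45692 - 369/34239/856 = 12705/45692 - 369*856/34239 = 12705/45692 - 105288/11413 = -4665817131/521482796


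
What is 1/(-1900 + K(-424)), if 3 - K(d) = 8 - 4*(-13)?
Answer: -1/1957 ≈ -0.00051099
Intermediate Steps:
K(d) = -57 (K(d) = 3 - (8 - 4*(-13)) = 3 - (8 + 52) = 3 - 1*60 = 3 - 60 = -57)
1/(-1900 + K(-424)) = 1/(-1900 - 57) = 1/(-1957) = -1/1957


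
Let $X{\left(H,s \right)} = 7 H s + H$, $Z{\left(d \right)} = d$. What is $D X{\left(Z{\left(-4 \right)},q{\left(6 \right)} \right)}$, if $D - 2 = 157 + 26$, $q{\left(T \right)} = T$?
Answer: $-31820$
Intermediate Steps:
$D = 185$ ($D = 2 + \left(157 + 26\right) = 2 + 183 = 185$)
$X{\left(H,s \right)} = H + 7 H s$ ($X{\left(H,s \right)} = 7 H s + H = H + 7 H s$)
$D X{\left(Z{\left(-4 \right)},q{\left(6 \right)} \right)} = 185 \left(- 4 \left(1 + 7 \cdot 6\right)\right) = 185 \left(- 4 \left(1 + 42\right)\right) = 185 \left(\left(-4\right) 43\right) = 185 \left(-172\right) = -31820$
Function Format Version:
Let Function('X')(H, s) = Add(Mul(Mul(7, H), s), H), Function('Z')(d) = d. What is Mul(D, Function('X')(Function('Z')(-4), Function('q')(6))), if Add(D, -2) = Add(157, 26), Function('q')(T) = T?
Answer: -31820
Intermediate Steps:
D = 185 (D = Add(2, Add(157, 26)) = Add(2, 183) = 185)
Function('X')(H, s) = Add(H, Mul(7, H, s)) (Function('X')(H, s) = Add(Mul(7, H, s), H) = Add(H, Mul(7, H, s)))
Mul(D, Function('X')(Function('Z')(-4), Function('q')(6))) = Mul(185, Mul(-4, Add(1, Mul(7, 6)))) = Mul(185, Mul(-4, Add(1, 42))) = Mul(185, Mul(-4, 43)) = Mul(185, -172) = -31820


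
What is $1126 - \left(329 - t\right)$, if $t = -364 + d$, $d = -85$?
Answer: $348$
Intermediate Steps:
$t = -449$ ($t = -364 - 85 = -449$)
$1126 - \left(329 - t\right) = 1126 - \left(329 - -449\right) = 1126 - \left(329 + 449\right) = 1126 - 778 = 348$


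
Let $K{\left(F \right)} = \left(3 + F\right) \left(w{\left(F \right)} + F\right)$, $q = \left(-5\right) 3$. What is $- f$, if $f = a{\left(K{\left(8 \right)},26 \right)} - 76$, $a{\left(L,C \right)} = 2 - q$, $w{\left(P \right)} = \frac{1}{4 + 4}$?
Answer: $59$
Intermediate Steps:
$w{\left(P \right)} = \frac{1}{8}$
$q = -15$
$K{\left(F \right)} = \left(3 + F\right) \left(\frac{1}{8} + F\right)$
$a{\left(L,C \right)} = 17$ ($a{\left(L,C \right)} = 2 - -15 = 2 + 15 = 17$)
$f = -59$ ($f = 17 - 76 = -59$)
$- f = \left(-1\right) \left(-59\right) = 59$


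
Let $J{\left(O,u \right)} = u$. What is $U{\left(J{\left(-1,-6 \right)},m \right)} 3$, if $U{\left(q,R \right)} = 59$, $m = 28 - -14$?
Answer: $177$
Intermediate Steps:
$m = 42$ ($m = 28 + 14 = 42$)
$U{\left(J{\left(-1,-6 \right)},m \right)} 3 = 59 \cdot 3 = 177$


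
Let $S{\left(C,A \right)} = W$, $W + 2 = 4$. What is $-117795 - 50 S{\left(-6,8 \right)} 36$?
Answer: $-121395$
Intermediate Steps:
$W = 2$ ($W = -2 + 4 = 2$)
$S{\left(C,A \right)} = 2$
$-117795 - 50 S{\left(-6,8 \right)} 36 = -117795 - 50 \cdot 2 \cdot 36 = -117795 - 100 \cdot 36 = -117795 - 3600 = -121395$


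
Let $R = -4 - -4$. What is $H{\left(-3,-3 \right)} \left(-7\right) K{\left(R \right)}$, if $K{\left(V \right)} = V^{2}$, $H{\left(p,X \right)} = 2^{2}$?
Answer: $0$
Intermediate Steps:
$H{\left(p,X \right)} = 4$
$R = 0$ ($R = -4 + 4 = 0$)
$H{\left(-3,-3 \right)} \left(-7\right) K{\left(R \right)} = 4 \left(-7\right) 0^{2} = \left(-28\right) 0 = 0$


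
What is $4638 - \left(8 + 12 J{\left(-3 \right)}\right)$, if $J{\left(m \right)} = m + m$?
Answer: $4702$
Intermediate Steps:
$J{\left(m \right)} = 2 m$
$4638 - \left(8 + 12 J{\left(-3 \right)}\right) = 4638 - \left(8 + 12 \cdot 2 \left(-3\right)\right) = 4638 - -64 = 4638 + \left(72 - 8\right) = 4638 + 64 = 4702$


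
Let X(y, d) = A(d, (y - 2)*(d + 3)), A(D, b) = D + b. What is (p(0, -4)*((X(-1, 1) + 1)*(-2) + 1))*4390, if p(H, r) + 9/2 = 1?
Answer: -322665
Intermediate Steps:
X(y, d) = d + (-2 + y)*(3 + d) (X(y, d) = d + (y - 2)*(d + 3) = d + (-2 + y)*(3 + d))
p(H, r) = -7/2 (p(H, r) = -9/2 + 1 = -7/2)
(p(0, -4)*((X(-1, 1) + 1)*(-2) + 1))*4390 = -7*(((-6 - 1*1 + 3*(-1) + 1*(-1)) + 1)*(-2) + 1)/2*4390 = -7*(((-6 - 1 - 3 - 1) + 1)*(-2) + 1)/2*4390 = -7*((-11 + 1)*(-2) + 1)/2*4390 = -7*(-10*(-2) + 1)/2*4390 = -7*(20 + 1)/2*4390 = -7/2*21*4390 = -147/2*4390 = -322665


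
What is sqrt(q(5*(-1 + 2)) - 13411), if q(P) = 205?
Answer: I*sqrt(13206) ≈ 114.92*I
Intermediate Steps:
sqrt(q(5*(-1 + 2)) - 13411) = sqrt(205 - 13411) = sqrt(-13206) = I*sqrt(13206)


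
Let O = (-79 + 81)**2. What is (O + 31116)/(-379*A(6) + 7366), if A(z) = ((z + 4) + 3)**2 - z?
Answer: -31120/54411 ≈ -0.57194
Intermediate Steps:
O = 4 (O = 2**2 = 4)
A(z) = (7 + z)**2 - z (A(z) = ((4 + z) + 3)**2 - z = (7 + z)**2 - z)
(O + 31116)/(-379*A(6) + 7366) = (4 + 31116)/(-379*((7 + 6)**2 - 1*6) + 7366) = 31120/(-379*(13**2 - 6) + 7366) = 31120/(-379*(169 - 6) + 7366) = 31120/(-379*163 + 7366) = 31120/(-61777 + 7366) = 31120/(-54411) = 31120*(-1/54411) = -31120/54411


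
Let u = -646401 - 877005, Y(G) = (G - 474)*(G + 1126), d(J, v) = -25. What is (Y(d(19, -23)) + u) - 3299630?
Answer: -5372435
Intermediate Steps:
Y(G) = (-474 + G)*(1126 + G)
u = -1523406
(Y(d(19, -23)) + u) - 3299630 = ((-533724 + (-25)² + 652*(-25)) - 1523406) - 3299630 = ((-533724 + 625 - 16300) - 1523406) - 3299630 = (-549399 - 1523406) - 3299630 = -2072805 - 3299630 = -5372435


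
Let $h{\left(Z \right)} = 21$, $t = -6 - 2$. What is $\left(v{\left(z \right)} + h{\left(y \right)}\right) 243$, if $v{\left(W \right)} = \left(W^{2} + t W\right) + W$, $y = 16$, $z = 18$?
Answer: $53217$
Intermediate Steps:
$t = -8$
$v{\left(W \right)} = W^{2} - 7 W$ ($v{\left(W \right)} = \left(W^{2} - 8 W\right) + W = W^{2} - 7 W$)
$\left(v{\left(z \right)} + h{\left(y \right)}\right) 243 = \left(18 \left(-7 + 18\right) + 21\right) 243 = \left(18 \cdot 11 + 21\right) 243 = \left(198 + 21\right) 243 = 219 \cdot 243 = 53217$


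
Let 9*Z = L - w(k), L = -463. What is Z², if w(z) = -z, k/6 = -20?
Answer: 339889/81 ≈ 4196.2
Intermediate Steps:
k = -120 (k = 6*(-20) = -120)
Z = -583/9 (Z = (-463 - (-1)*(-120))/9 = (-463 - 1*120)/9 = (-463 - 120)/9 = (⅑)*(-583) = -583/9 ≈ -64.778)
Z² = (-583/9)² = 339889/81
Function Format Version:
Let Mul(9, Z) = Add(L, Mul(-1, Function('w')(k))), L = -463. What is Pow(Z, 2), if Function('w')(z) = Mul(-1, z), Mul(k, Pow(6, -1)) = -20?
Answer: Rational(339889, 81) ≈ 4196.2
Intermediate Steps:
k = -120 (k = Mul(6, -20) = -120)
Z = Rational(-583, 9) (Z = Mul(Rational(1, 9), Add(-463, Mul(-1, Mul(-1, -120)))) = Mul(Rational(1, 9), Add(-463, Mul(-1, 120))) = Mul(Rational(1, 9), Add(-463, -120)) = Mul(Rational(1, 9), -583) = Rational(-583, 9) ≈ -64.778)
Pow(Z, 2) = Pow(Rational(-583, 9), 2) = Rational(339889, 81)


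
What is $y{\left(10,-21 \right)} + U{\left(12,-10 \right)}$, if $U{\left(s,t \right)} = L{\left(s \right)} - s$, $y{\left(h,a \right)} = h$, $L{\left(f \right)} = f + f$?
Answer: $22$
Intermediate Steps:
$L{\left(f \right)} = 2 f$
$U{\left(s,t \right)} = s$ ($U{\left(s,t \right)} = 2 s - s = s$)
$y{\left(10,-21 \right)} + U{\left(12,-10 \right)} = 10 + 12 = 22$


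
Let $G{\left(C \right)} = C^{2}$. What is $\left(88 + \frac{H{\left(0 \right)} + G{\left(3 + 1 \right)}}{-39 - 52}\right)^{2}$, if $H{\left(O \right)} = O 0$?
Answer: $\frac{63872064}{8281} \approx 7713.1$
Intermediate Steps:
$H{\left(O \right)} = 0$
$\left(88 + \frac{H{\left(0 \right)} + G{\left(3 + 1 \right)}}{-39 - 52}\right)^{2} = \left(88 + \frac{0 + \left(3 + 1\right)^{2}}{-39 - 52}\right)^{2} = \left(88 + \frac{0 + 4^{2}}{-39 - 52}\right)^{2} = \left(88 + \frac{0 + 16}{-39 - 52}\right)^{2} = \left(88 + \frac{16}{-91}\right)^{2} = \left(88 + 16 \left(- \frac{1}{91}\right)\right)^{2} = \left(88 - \frac{16}{91}\right)^{2} = \left(\frac{7992}{91}\right)^{2} = \frac{63872064}{8281}$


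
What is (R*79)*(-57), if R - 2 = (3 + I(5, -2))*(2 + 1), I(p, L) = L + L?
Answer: 4503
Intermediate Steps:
I(p, L) = 2*L
R = -1 (R = 2 + (3 + 2*(-2))*(2 + 1) = 2 + (3 - 4)*3 = 2 - 1*3 = 2 - 3 = -1)
(R*79)*(-57) = -1*79*(-57) = -79*(-57) = 4503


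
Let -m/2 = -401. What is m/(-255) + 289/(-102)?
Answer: -3049/510 ≈ -5.9784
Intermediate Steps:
m = 802 (m = -2*(-401) = 802)
m/(-255) + 289/(-102) = 802/(-255) + 289/(-102) = 802*(-1/255) + 289*(-1/102) = -802/255 - 17/6 = -3049/510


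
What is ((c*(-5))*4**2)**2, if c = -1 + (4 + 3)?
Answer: 230400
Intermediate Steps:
c = 6 (c = -1 + 7 = 6)
((c*(-5))*4**2)**2 = ((6*(-5))*4**2)**2 = (-30*16)**2 = (-480)**2 = 230400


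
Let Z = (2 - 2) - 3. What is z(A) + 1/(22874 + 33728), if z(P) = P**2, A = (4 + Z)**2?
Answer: 56603/56602 ≈ 1.0000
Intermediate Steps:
Z = -3 (Z = 0 - 3 = -3)
A = 1 (A = (4 - 3)**2 = 1**2 = 1)
z(A) + 1/(22874 + 33728) = 1**2 + 1/(22874 + 33728) = 1 + 1/56602 = 56603/56602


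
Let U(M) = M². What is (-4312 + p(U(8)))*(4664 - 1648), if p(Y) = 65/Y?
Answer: -104015431/8 ≈ -1.3002e+7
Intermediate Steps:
(-4312 + p(U(8)))*(4664 - 1648) = (-4312 + 65/(8²))*(4664 - 1648) = (-4312 + 65/64)*3016 = -275903/64*3016 = -104015431/8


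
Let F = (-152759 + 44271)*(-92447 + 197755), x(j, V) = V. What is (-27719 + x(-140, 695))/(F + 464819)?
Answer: 27024/11424189485 ≈ 2.3655e-6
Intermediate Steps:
F = -11424654304 (F = -108488*105308 = -11424654304)
(-27719 + x(-140, 695))/(F + 464819) = (-27719 + 695)/(-11424654304 + 464819) = -27024/(-11424189485) = -27024*(-1/11424189485) = 27024/11424189485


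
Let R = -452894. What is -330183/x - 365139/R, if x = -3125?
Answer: 150678958977/1415293750 ≈ 106.46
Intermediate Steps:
-330183/x - 365139/R = -330183/(-3125) - 365139/(-452894) = -330183*(-1/3125) - 365139*(-1/452894) = 330183/3125 + 365139/452894 = 150678958977/1415293750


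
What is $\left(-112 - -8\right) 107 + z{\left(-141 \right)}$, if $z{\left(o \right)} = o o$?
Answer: $8753$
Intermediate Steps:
$z{\left(o \right)} = o^{2}$
$\left(-112 - -8\right) 107 + z{\left(-141 \right)} = \left(-112 - -8\right) 107 + \left(-141\right)^{2} = \left(-112 + 8\right) 107 + 19881 = \left(-104\right) 107 + 19881 = -11128 + 19881 = 8753$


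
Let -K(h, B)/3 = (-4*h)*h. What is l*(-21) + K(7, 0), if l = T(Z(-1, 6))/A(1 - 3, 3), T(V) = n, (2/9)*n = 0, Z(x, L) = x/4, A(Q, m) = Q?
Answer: 588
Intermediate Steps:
K(h, B) = 12*h² (K(h, B) = -3*(-4*h)*h = -(-12)*h² = 12*h²)
Z(x, L) = x/4 (Z(x, L) = x*(¼) = x/4)
n = 0 (n = (9/2)*0 = 0)
T(V) = 0
l = 0 (l = 0/(1 - 3) = 0/(-2) = 0*(-½) = 0)
l*(-21) + K(7, 0) = 0*(-21) + 12*7² = 0 + 12*49 = 0 + 588 = 588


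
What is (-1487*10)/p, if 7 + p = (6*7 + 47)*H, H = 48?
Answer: -2974/853 ≈ -3.4865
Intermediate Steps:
p = 4265 (p = -7 + (6*7 + 47)*48 = -7 + (42 + 47)*48 = -7 + 89*48 = -7 + 4272 = 4265)
(-1487*10)/p = -1487*10/4265 = -14870*1/4265 = -2974/853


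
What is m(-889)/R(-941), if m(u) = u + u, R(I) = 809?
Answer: -1778/809 ≈ -2.1978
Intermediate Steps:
m(u) = 2*u
m(-889)/R(-941) = (2*(-889))/809 = -1778*1/809 = -1778/809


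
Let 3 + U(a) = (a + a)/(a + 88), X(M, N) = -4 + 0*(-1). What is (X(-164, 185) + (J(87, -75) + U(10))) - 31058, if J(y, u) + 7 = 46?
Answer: -1520264/49 ≈ -31026.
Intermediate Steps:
X(M, N) = -4 (X(M, N) = -4 + 0 = -4)
J(y, u) = 39 (J(y, u) = -7 + 46 = 39)
U(a) = -3 + 2*a/(88 + a) (U(a) = -3 + (a + a)/(a + 88) = -3 + (2*a)/(88 + a) = -3 + 2*a/(88 + a))
(X(-164, 185) + (J(87, -75) + U(10))) - 31058 = (-4 + (39 + (-264 - 1*10)/(88 + 10))) - 31058 = (-4 + (39 + (-264 - 10)/98)) - 31058 = (-4 + (39 + (1/98)*(-274))) - 31058 = (-4 + (39 - 137/49)) - 31058 = (-4 + 1774/49) - 31058 = 1578/49 - 31058 = -1520264/49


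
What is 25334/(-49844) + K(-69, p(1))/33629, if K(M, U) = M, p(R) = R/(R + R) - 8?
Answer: -427698161/838101938 ≈ -0.51032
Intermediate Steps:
p(R) = -15/2 (p(R) = R/((2*R)) - 8 = (1/(2*R))*R - 8 = ½ - 8 = -15/2)
25334/(-49844) + K(-69, p(1))/33629 = 25334/(-49844) - 69/33629 = 25334*(-1/49844) - 69*1/33629 = -12667/24922 - 69/33629 = -427698161/838101938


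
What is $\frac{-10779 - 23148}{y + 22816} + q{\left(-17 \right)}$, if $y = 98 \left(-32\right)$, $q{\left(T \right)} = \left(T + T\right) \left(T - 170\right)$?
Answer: $\frac{41697171}{6560} \approx 6356.3$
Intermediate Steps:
$q{\left(T \right)} = 2 T \left(-170 + T\right)$
$y = -3136$
$\frac{-10779 - 23148}{y + 22816} + q{\left(-17 \right)} = \frac{-10779 - 23148}{-3136 + 22816} + 2 \left(-17\right) \left(-170 - 17\right) = - \frac{33927}{19680} + 2 \left(-17\right) \left(-187\right) = \left(-33927\right) \frac{1}{19680} + 6358 = - \frac{11309}{6560} + 6358 = \frac{41697171}{6560}$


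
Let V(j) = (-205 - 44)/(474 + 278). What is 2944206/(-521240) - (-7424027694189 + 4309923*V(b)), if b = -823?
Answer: 363751888282161467661/48996560 ≈ 7.4240e+12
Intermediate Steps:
V(j) = -249/752
2944206/(-521240) - (-7424027694189 + 4309923*V(b)) = 2944206/(-521240) - 4309923/(1/(-249/752 - 1722543)) = 2944206*(-1/521240) - 4309923/(1/(-1295352585/752)) = -1472103/260620 - 4309923/(-752/1295352585) = -1472103/260620 - 4309923*(-1295352585/752) = -1472103/260620 + 5582869899200955/752 = 363751888282161467661/48996560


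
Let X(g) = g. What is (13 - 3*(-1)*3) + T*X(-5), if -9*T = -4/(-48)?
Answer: 2381/108 ≈ 22.046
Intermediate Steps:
T = -1/108 (T = -(-4)/(9*(-48)) = -(-4)*(-1)/(9*48) = -1/9*1/12 = -1/108 ≈ -0.0092593)
(13 - 3*(-1)*3) + T*X(-5) = (13 - 3*(-1)*3) - 1/108*(-5) = (13 + 3*3) + 5/108 = (13 + 9) + 5/108 = 22 + 5/108 = 2381/108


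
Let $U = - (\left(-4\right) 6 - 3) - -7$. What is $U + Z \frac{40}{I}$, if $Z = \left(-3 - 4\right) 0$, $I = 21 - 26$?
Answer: $34$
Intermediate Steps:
$I = -5$ ($I = 21 - 26 = -5$)
$Z = 0$ ($Z = \left(-7\right) 0 = 0$)
$U = 34$ ($U = - (-24 - 3) + 7 = \left(-1\right) \left(-27\right) + 7 = 27 + 7 = 34$)
$U + Z \frac{40}{I} = 34 + 0 \frac{40}{-5} = 34 + 0 \cdot 40 \left(- \frac{1}{5}\right) = 34 + 0 \left(-8\right) = 34 + 0 = 34$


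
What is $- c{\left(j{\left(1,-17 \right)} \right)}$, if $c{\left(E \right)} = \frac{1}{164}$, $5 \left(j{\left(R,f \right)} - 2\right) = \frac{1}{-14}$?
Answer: $- \frac{1}{164} \approx -0.0060976$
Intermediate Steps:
$j{\left(R,f \right)} = \frac{139}{70}$ ($j{\left(R,f \right)} = 2 + \frac{1}{5 \left(-14\right)} = 2 + \frac{1}{5} \left(- \frac{1}{14}\right) = 2 - \frac{1}{70} = \frac{139}{70}$)
$c{\left(E \right)} = \frac{1}{164}$
$- c{\left(j{\left(1,-17 \right)} \right)} = \left(-1\right) \frac{1}{164} = - \frac{1}{164}$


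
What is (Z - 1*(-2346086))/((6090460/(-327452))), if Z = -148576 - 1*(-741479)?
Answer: -240594456507/1522615 ≈ -1.5801e+5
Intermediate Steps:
Z = 592903 (Z = -148576 + 741479 = 592903)
(Z - 1*(-2346086))/((6090460/(-327452))) = (592903 - 1*(-2346086))/((6090460/(-327452))) = (592903 + 2346086)/((6090460*(-1/327452))) = 2938989/(-1522615/81863) = 2938989*(-81863/1522615) = -240594456507/1522615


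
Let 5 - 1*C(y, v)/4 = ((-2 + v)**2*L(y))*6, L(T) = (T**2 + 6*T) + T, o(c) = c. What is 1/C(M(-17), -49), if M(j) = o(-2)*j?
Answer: -1/87019036 ≈ -1.1492e-8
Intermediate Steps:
L(T) = T**2 + 7*T
M(j) = -2*j
C(y, v) = 20 - 24*y*(-2 + v)**2*(7 + y) (C(y, v) = 20 - 4*(-2 + v)**2*(y*(7 + y))*6 = 20 - 4*y*(-2 + v)**2*(7 + y)*6 = 20 - 24*y*(-2 + v)**2*(7 + y))
1/C(M(-17), -49) = 1/(20 - 24*(-2*(-17))*(-2 - 49)**2*(7 - 2*(-17))) = 1/(20 - 24*34*(-51)**2*(7 + 34)) = 1/(20 - 24*34*2601*41) = 1/(20 - 87019056) = 1/(-87019036) = -1/87019036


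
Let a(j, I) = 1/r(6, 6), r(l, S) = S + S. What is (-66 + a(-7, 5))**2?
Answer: 625681/144 ≈ 4345.0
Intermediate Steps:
r(l, S) = 2*S
a(j, I) = 1/12 (a(j, I) = 1/(2*6) = 1/12)
(-66 + a(-7, 5))**2 = (-66 + 1/12)**2 = (-791/12)**2 = 625681/144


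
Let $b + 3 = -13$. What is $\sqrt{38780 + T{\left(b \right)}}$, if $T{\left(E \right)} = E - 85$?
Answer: $\sqrt{38679} \approx 196.67$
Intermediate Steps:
$b = -16$ ($b = -3 - 13 = -16$)
$T{\left(E \right)} = -85 + E$
$\sqrt{38780 + T{\left(b \right)}} = \sqrt{38780 - 101} = \sqrt{38679}$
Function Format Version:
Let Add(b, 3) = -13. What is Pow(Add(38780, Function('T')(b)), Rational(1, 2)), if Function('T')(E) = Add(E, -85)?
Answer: Pow(38679, Rational(1, 2)) ≈ 196.67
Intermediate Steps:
b = -16 (b = Add(-3, -13) = -16)
Function('T')(E) = Add(-85, E)
Pow(Add(38780, Function('T')(b)), Rational(1, 2)) = Pow(Add(38780, Add(-85, -16)), Rational(1, 2)) = Pow(Add(38780, -101), Rational(1, 2)) = Pow(38679, Rational(1, 2))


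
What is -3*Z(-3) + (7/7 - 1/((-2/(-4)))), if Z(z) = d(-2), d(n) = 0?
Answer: -1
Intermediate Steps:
Z(z) = 0
-3*Z(-3) + (7/7 - 1/((-2/(-4)))) = -3*0 + (7/7 - 1/((-2/(-4)))) = 0 + (7*(1/7) - 1/((-2*(-1/4)))) = 0 + (1 - 1/1/2) = 0 + (1 - 1*2) = 0 + (1 - 2) = 0 - 1 = -1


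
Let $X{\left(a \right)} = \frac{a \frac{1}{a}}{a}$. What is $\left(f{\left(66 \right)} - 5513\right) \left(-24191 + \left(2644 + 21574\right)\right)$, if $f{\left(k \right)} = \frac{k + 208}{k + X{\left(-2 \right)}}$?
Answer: $- \frac{19484685}{131} \approx -1.4874 \cdot 10^{5}$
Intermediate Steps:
$X{\left(a \right)} = \frac{1}{a}$ ($X{\left(a \right)} = 1 \frac{1}{a} = \frac{1}{a}$)
$f{\left(k \right)} = \frac{208 + k}{- \frac{1}{2} + k}$ ($f{\left(k \right)} = \frac{k + 208}{k + \frac{1}{-2}} = \frac{208 + k}{k - \frac{1}{2}} = \frac{208 + k}{- \frac{1}{2} + k}$)
$\left(f{\left(66 \right)} - 5513\right) \left(-24191 + \left(2644 + 21574\right)\right) = \left(\frac{2 \left(208 + 66\right)}{-1 + 2 \cdot 66} - 5513\right) \left(-24191 + \left(2644 + 21574\right)\right) = \left(2 \frac{1}{-1 + 132} \cdot 274 - 5513\right) \left(-24191 + 24218\right) = \left(2 \cdot \frac{1}{131} \cdot 274 - 5513\right) 27 = \left(\frac{548}{131} - 5513\right) 27 = \left(- \frac{721655}{131}\right) 27 = - \frac{19484685}{131}$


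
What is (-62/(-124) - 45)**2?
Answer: 7921/4 ≈ 1980.3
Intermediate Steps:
(-62/(-124) - 45)**2 = (-62*(-1/124) - 45)**2 = (1/2 - 45)**2 = (-89/2)**2 = 7921/4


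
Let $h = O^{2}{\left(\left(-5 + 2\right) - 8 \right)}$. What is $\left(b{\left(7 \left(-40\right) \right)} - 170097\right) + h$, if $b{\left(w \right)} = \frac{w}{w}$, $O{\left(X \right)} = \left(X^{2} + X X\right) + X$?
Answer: $-116735$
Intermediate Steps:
$O{\left(X \right)} = X + 2 X^{2}$ ($O{\left(X \right)} = \left(X^{2} + X^{2}\right) + X = 2 X^{2} + X = X + 2 X^{2}$)
$b{\left(w \right)} = 1$
$h = 53361$ ($h = \left(\left(\left(-5 + 2\right) - 8\right) \left(1 + 2 \left(\left(-5 + 2\right) - 8\right)\right)\right)^{2} = \left(\left(-3 - 8\right) \left(1 + 2 \left(-3 - 8\right)\right)\right)^{2} = \left(- 11 \left(1 + 2 \left(-11\right)\right)\right)^{2} = \left(- 11 \left(1 - 22\right)\right)^{2} = \left(\left(-11\right) \left(-21\right)\right)^{2} = 231^{2} = 53361$)
$\left(b{\left(7 \left(-40\right) \right)} - 170097\right) + h = \left(1 - 170097\right) + 53361 = -170096 + 53361 = -116735$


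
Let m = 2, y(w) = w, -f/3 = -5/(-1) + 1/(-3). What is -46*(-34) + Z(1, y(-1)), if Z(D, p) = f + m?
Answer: 1552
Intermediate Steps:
f = -14 (f = -3*(-5/(-1) + 1/(-3)) = -3*(-5*(-1) + 1*(-⅓)) = -3*(5 - ⅓) = -3*14/3 = -14)
Z(D, p) = -12 (Z(D, p) = -14 + 2 = -12)
-46*(-34) + Z(1, y(-1)) = -46*(-34) - 12 = 1564 - 12 = 1552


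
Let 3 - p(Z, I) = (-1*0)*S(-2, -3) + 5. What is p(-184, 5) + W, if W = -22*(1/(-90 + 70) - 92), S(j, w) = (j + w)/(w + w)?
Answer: 20231/10 ≈ 2023.1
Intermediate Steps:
S(j, w) = (j + w)/(2*w) (S(j, w) = (j + w)/((2*w)) = (j + w)*(1/(2*w)) = (j + w)/(2*w))
W = 20251/10 (W = -22*(1/(-20) - 92) = -22*(-1/20 - 92) = -22*(-1841/20) = 20251/10 ≈ 2025.1)
p(Z, I) = -2 (p(Z, I) = 3 - ((-1*0)*((1/2)*(-2 - 3)/(-3)) + 5) = 3 - (0*((1/2)*(-1/3)*(-5)) + 5) = 3 - (0*(5/6) + 5) = 3 - (0 + 5) = 3 - 1*5 = 3 - 5 = -2)
p(-184, 5) + W = -2 + 20251/10 = 20231/10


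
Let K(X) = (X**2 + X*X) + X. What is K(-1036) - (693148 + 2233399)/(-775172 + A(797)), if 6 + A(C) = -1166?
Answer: 1665692453811/776344 ≈ 2.1456e+6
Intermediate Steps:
A(C) = -1172 (A(C) = -6 - 1166 = -1172)
K(X) = X + 2*X**2 (K(X) = (X**2 + X**2) + X = 2*X**2 + X = X + 2*X**2)
K(-1036) - (693148 + 2233399)/(-775172 + A(797)) = -1036*(1 + 2*(-1036)) - (693148 + 2233399)/(-775172 - 1172) = -1036*(1 - 2072) - 2926547/(-776344) = -1036*(-2071) - 2926547*(-1)/776344 = 2145556 - 1*(-2926547/776344) = 2145556 + 2926547/776344 = 1665692453811/776344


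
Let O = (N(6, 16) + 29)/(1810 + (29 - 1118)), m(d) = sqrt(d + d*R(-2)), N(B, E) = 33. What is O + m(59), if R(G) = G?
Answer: 62/721 + I*sqrt(59) ≈ 0.085992 + 7.6811*I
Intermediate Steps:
m(d) = sqrt(-d) (m(d) = sqrt(d + d*(-2)) = sqrt(d - 2*d) = sqrt(-d))
O = 62/721 (O = (33 + 29)/(1810 + (29 - 1118)) = 62/(1810 - 1089) = 62/721 ≈ 0.085992)
O + m(59) = 62/721 + sqrt(-1*59) = 62/721 + sqrt(-59) = 62/721 + I*sqrt(59)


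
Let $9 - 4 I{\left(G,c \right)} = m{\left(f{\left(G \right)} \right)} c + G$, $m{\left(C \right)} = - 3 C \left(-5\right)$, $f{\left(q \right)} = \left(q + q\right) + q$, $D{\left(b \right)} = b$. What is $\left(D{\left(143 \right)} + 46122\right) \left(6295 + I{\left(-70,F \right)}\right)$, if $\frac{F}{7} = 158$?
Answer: $\frac{162351241135}{4} \approx 4.0588 \cdot 10^{10}$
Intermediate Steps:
$F = 1106$ ($F = 7 \cdot 158 = 1106$)
$f{\left(q \right)} = 3 q$ ($f{\left(q \right)} = 2 q + q = 3 q$)
$m{\left(C \right)} = 15 C$
$I{\left(G,c \right)} = \frac{9}{4} - \frac{G}{4} - \frac{45 G c}{4}$ ($I{\left(G,c \right)} = \frac{9}{4} - \frac{15 \cdot 3 G c + G}{4} = \frac{9}{4} - \frac{45 G c + G}{4} = \frac{9}{4} - \frac{G + 45 G c}{4} = \frac{9}{4} - \left(\frac{G}{4} + \frac{45 G c}{4}\right) = \frac{9}{4} - \frac{G}{4} - \frac{45 G c}{4}$)
$\left(D{\left(143 \right)} + 46122\right) \left(6295 + I{\left(-70,F \right)}\right) = \left(143 + 46122\right) \left(6295 - \left(- \frac{79}{4} - 870975\right)\right) = 46265 \left(6295 + \left(\frac{9}{4} + \frac{35}{2} + 870975\right)\right) = 46265 \left(6295 + \frac{3483979}{4}\right) = 46265 \cdot \frac{3509159}{4} = \frac{162351241135}{4}$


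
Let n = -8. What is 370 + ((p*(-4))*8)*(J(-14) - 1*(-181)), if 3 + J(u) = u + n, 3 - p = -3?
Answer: -29582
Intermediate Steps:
p = 6 (p = 3 - 1*(-3) = 3 + 3 = 6)
J(u) = -11 + u (J(u) = -3 + (u - 8) = -3 + (-8 + u) = -11 + u)
370 + ((p*(-4))*8)*(J(-14) - 1*(-181)) = 370 + ((6*(-4))*8)*((-11 - 14) - 1*(-181)) = 370 + (-24*8)*(-25 + 181) = 370 - 192*156 = 370 - 29952 = -29582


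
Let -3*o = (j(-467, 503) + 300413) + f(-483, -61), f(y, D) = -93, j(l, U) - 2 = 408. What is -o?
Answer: 300730/3 ≈ 1.0024e+5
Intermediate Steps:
j(l, U) = 410 (j(l, U) = 2 + 408 = 410)
o = -300730/3 (o = -((410 + 300413) - 93)/3 = -(300823 - 93)/3 = -⅓*300730 = -300730/3 ≈ -1.0024e+5)
-o = -1*(-300730/3) = 300730/3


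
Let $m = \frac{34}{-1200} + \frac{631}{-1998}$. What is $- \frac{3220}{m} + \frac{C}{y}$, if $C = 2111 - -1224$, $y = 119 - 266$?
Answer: $\frac{13477716295}{1443981} \approx 9333.7$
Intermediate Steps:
$y = -147$
$m = - \frac{68761}{199800}$ ($m = 34 \left(- \frac{1}{1200}\right) + 631 \left(- \frac{1}{1998}\right) = - \frac{17}{600} - \frac{631}{1998} = - \frac{68761}{199800} \approx -0.34415$)
$C = 3335$ ($C = 2111 + 1224 = 3335$)
$- \frac{3220}{m} + \frac{C}{y} = - \frac{3220}{- \frac{68761}{199800}} + \frac{3335}{-147} = \left(-3220\right) \left(- \frac{199800}{68761}\right) + 3335 \left(- \frac{1}{147}\right) = \frac{91908000}{9823} - \frac{3335}{147} = \frac{13477716295}{1443981}$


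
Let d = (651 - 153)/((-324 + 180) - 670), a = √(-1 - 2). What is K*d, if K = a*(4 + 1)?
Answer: -1245*I*√3/407 ≈ -5.2983*I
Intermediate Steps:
a = I*√3 (a = √(-3) = I*√3 ≈ 1.732*I)
K = 5*I*√3 (K = (I*√3)*(4 + 1) = (I*√3)*5 = 5*I*√3 ≈ 8.6602*I)
d = -249/407 (d = 498/(-144 - 670) = 498/(-814) = 498*(-1/814) = -249/407 ≈ -0.61179)
K*d = (5*I*√3)*(-249/407) = -1245*I*√3/407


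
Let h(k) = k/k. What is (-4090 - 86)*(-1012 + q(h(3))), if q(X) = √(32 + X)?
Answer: 4226112 - 4176*√33 ≈ 4.2021e+6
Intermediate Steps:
h(k) = 1
(-4090 - 86)*(-1012 + q(h(3))) = (-4090 - 86)*(-1012 + √(32 + 1)) = -4176*(-1012 + √33) = 4226112 - 4176*√33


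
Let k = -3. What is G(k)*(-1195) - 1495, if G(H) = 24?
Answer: -30175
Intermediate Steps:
G(k)*(-1195) - 1495 = 24*(-1195) - 1495 = -28680 - 1495 = -30175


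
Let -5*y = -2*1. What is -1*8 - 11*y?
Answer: -62/5 ≈ -12.400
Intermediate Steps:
y = ⅖ (y = -(-2)/5 = -⅕*(-2) = ⅖ ≈ 0.40000)
-1*8 - 11*y = -1*8 - 11*⅖ = -8 - 22/5 = -62/5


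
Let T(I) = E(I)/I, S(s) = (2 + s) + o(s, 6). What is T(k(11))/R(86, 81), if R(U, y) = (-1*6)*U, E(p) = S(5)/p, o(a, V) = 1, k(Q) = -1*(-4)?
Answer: -1/1032 ≈ -0.00096899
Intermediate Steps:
k(Q) = 4
S(s) = 3 + s (S(s) = (2 + s) + 1 = 3 + s)
E(p) = 8/p (E(p) = (3 + 5)/p = 8/p)
R(U, y) = -6*U
T(I) = 8/I² (T(I) = (8/I)/I = 8/I²)
T(k(11))/R(86, 81) = (8/4²)/((-6*86)) = (8*(1/16))/(-516) = (½)*(-1/516) = -1/1032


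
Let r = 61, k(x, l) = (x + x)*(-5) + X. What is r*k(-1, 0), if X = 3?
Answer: 793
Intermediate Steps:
k(x, l) = 3 - 10*x (k(x, l) = (x + x)*(-5) + 3 = (2*x)*(-5) + 3 = -10*x + 3 = 3 - 10*x)
r*k(-1, 0) = 61*(3 - 10*(-1)) = 61*(3 + 10) = 61*13 = 793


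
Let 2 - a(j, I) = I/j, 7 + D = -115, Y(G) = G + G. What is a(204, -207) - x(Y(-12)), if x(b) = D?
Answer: 8501/68 ≈ 125.01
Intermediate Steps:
Y(G) = 2*G
D = -122 (D = -7 - 115 = -122)
a(j, I) = 2 - I/j
x(b) = -122
a(204, -207) - x(Y(-12)) = (2 - 1*(-207)/204) - 1*(-122) = (2 - 1*(-207)*1/204) + 122 = (2 + 69/68) + 122 = 205/68 + 122 = 8501/68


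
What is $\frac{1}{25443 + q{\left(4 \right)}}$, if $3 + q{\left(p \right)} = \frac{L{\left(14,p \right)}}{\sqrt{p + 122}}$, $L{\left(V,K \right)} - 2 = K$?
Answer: $\frac{89040}{2265177599} - \frac{\sqrt{14}}{4530355198} \approx 3.9307 \cdot 10^{-5}$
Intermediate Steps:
$L{\left(V,K \right)} = 2 + K$
$q{\left(p \right)} = -3 + \frac{2 + p}{\sqrt{122 + p}}$ ($q{\left(p \right)} = -3 + \frac{2 + p}{\sqrt{p + 122}} = -3 + \frac{2 + p}{\sqrt{122 + p}}$)
$\frac{1}{25443 + q{\left(4 \right)}} = \frac{1}{25443 + \frac{2 + 4 - 3 \sqrt{122 + 4}}{\sqrt{122 + 4}}} = \frac{1}{25443 + \frac{2 + 4 - 3 \sqrt{126}}{3 \sqrt{14}}} = \frac{1}{25443 + \frac{\sqrt{14}}{42} \left(2 + 4 - 3 \cdot 3 \sqrt{14}\right)} = \frac{1}{25443 + \frac{\sqrt{14}}{42} \left(2 + 4 - 9 \sqrt{14}\right)} = \frac{1}{25443 + \frac{\sqrt{14}}{42} \left(6 - 9 \sqrt{14}\right)} = \frac{1}{25443 + \frac{\sqrt{14} \left(6 - 9 \sqrt{14}\right)}{42}}$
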